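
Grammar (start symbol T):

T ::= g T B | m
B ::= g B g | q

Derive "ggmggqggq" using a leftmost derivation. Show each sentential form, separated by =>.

T => gTB => ggTBB => ggmBB => ggmgBgB => ggmggBggB => ggmggqggB => ggmggqggq

T => gTB   [T ::= g T B]
gTB => ggTBB   [T ::= g T B]
ggTBB => ggmBB   [T ::= m]
ggmBB => ggmgBgB   [B ::= g B g]
ggmgBgB => ggmggBggB   [B ::= g B g]
ggmggBggB => ggmggqggB   [B ::= q]
ggmggqggB => ggmggqggq   [B ::= q]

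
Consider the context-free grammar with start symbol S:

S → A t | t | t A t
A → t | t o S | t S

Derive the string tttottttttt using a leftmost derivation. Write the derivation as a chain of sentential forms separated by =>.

S => tAt => ttSt => ttAtt => tttoStt => tttoAttt => tttotSttt => tttottAtttt => tttottttttt

S => tAt   [S → t A t]
tAt => ttSt   [A → t S]
ttSt => ttAtt   [S → A t]
ttAtt => tttoStt   [A → t o S]
tttoStt => tttoAttt   [S → A t]
tttoAttt => tttotSttt   [A → t S]
tttotSttt => tttottAtttt   [S → t A t]
tttottAtttt => tttottttttt   [A → t]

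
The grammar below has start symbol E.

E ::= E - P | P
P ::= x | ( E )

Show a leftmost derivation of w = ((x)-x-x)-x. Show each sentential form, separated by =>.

E => E-P   [E ::= E - P]
E-P => P-P   [E ::= P]
P-P => (E)-P   [P ::= ( E )]
(E)-P => (E-P)-P   [E ::= E - P]
(E-P)-P => (E-P-P)-P   [E ::= E - P]
(E-P-P)-P => (P-P-P)-P   [E ::= P]
(P-P-P)-P => ((E)-P-P)-P   [P ::= ( E )]
((E)-P-P)-P => ((P)-P-P)-P   [E ::= P]
((P)-P-P)-P => ((x)-P-P)-P   [P ::= x]
((x)-P-P)-P => ((x)-x-P)-P   [P ::= x]
((x)-x-P)-P => ((x)-x-x)-P   [P ::= x]
((x)-x-x)-P => ((x)-x-x)-x   [P ::= x]

E=>E-P=>P-P=>(E)-P=>(E-P)-P=>(E-P-P)-P=>(P-P-P)-P=>((E)-P-P)-P=>((P)-P-P)-P=>((x)-P-P)-P=>((x)-x-P)-P=>((x)-x-x)-P=>((x)-x-x)-x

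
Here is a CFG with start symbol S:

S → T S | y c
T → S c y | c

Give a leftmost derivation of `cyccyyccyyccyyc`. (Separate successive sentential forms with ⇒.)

S ⇒ TS ⇒ ScyS ⇒ TScyS ⇒ cScyS ⇒ cyccyS ⇒ cyccyTS ⇒ cyccyScyS ⇒ cyccyTScyS ⇒ cyccyScyScyS ⇒ cyccyyccyScyS ⇒ cyccyyccyyccyS ⇒ cyccyyccyyccyyc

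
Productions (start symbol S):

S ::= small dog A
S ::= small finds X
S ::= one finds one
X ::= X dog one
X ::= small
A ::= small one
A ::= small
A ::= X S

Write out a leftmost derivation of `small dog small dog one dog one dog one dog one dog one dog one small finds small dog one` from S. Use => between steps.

S => small dog A => small dog X S => small dog X dog one S => small dog X dog one dog one S => small dog X dog one dog one dog one S => small dog X dog one dog one dog one dog one S => small dog X dog one dog one dog one dog one dog one S => small dog X dog one dog one dog one dog one dog one dog one S => small dog small dog one dog one dog one dog one dog one dog one S => small dog small dog one dog one dog one dog one dog one dog one small finds X => small dog small dog one dog one dog one dog one dog one dog one small finds X dog one => small dog small dog one dog one dog one dog one dog one dog one small finds small dog one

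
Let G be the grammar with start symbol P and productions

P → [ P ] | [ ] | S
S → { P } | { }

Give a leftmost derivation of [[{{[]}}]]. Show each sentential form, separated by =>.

P => [P]   [P → [ P ]]
[P] => [[P]]   [P → [ P ]]
[[P]] => [[S]]   [P → S]
[[S]] => [[{P}]]   [S → { P }]
[[{P}]] => [[{S}]]   [P → S]
[[{S}]] => [[{{P}}]]   [S → { P }]
[[{{P}}]] => [[{{[]}}]]   [P → [ ]]

P => [P] => [[P]] => [[S]] => [[{P}]] => [[{S}]] => [[{{P}}]] => [[{{[]}}]]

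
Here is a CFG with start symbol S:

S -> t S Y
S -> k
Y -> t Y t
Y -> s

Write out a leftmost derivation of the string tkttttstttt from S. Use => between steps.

S=>tSY=>tkY=>tktYt=>tkttYtt=>tktttYttt=>tkttttYtttt=>tkttttstttt

S => tSY   [S -> t S Y]
tSY => tkY   [S -> k]
tkY => tktYt   [Y -> t Y t]
tktYt => tkttYtt   [Y -> t Y t]
tkttYtt => tktttYttt   [Y -> t Y t]
tktttYttt => tkttttYtttt   [Y -> t Y t]
tkttttYtttt => tkttttstttt   [Y -> s]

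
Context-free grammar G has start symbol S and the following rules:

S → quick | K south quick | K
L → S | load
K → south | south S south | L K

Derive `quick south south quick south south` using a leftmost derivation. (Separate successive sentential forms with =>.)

S => K => L K => S K => quick K => quick south S south => quick south K south => quick south south S south south => quick south south quick south south

S => K   [S → K]
K => L K   [K → L K]
L K => S K   [L → S]
S K => quick K   [S → quick]
quick K => quick south S south   [K → south S south]
quick south S south => quick south K south   [S → K]
quick south K south => quick south south S south south   [K → south S south]
quick south south S south south => quick south south quick south south   [S → quick]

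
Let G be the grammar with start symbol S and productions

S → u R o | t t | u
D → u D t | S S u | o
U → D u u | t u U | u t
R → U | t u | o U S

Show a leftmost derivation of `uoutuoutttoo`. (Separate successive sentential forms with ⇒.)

S ⇒ uRo   [S → u R o]
uRo ⇒ uoUSo   [R → o U S]
uoUSo ⇒ uoutSo   [U → u t]
uoutSo ⇒ uoutuRoo   [S → u R o]
uoutuRoo ⇒ uoutuoUSoo   [R → o U S]
uoutuoUSoo ⇒ uoutuoutSoo   [U → u t]
uoutuoutSoo ⇒ uoutuoutttoo   [S → t t]

S ⇒ uRo ⇒ uoUSo ⇒ uoutSo ⇒ uoutuRoo ⇒ uoutuoUSoo ⇒ uoutuoutSoo ⇒ uoutuoutttoo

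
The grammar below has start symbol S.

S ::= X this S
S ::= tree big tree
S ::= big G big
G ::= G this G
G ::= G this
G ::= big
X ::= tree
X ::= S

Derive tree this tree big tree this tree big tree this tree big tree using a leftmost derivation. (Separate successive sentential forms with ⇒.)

S ⇒ X this S ⇒ S this S ⇒ X this S this S ⇒ S this S this S ⇒ X this S this S this S ⇒ tree this S this S this S ⇒ tree this tree big tree this S this S ⇒ tree this tree big tree this tree big tree this S ⇒ tree this tree big tree this tree big tree this tree big tree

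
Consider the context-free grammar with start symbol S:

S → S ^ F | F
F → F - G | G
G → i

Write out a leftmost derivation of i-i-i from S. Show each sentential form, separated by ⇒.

S ⇒ F ⇒ F-G ⇒ F-G-G ⇒ G-G-G ⇒ i-G-G ⇒ i-i-G ⇒ i-i-i

S ⇒ F   [S → F]
F ⇒ F-G   [F → F - G]
F-G ⇒ F-G-G   [F → F - G]
F-G-G ⇒ G-G-G   [F → G]
G-G-G ⇒ i-G-G   [G → i]
i-G-G ⇒ i-i-G   [G → i]
i-i-G ⇒ i-i-i   [G → i]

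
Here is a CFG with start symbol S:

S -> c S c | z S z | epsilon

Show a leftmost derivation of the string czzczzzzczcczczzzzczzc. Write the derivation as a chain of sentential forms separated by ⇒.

S⇒cSc⇒czSzc⇒czzSzzc⇒czzcSczzc⇒czzczSzczzc⇒czzczzSzzczzc⇒czzczzzSzzzczzc⇒czzczzzzSzzzzczzc⇒czzczzzzcSczzzzczzc⇒czzczzzzczSzczzzzczzc⇒czzczzzzczcSczczzzzczzc⇒czzczzzzczcczczzzzczzc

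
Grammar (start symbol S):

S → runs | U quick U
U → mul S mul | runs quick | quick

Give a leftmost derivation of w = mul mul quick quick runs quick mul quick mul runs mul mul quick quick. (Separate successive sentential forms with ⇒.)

S ⇒ U quick U ⇒ mul S mul quick U ⇒ mul U quick U mul quick U ⇒ mul mul S mul quick U mul quick U ⇒ mul mul U quick U mul quick U mul quick U ⇒ mul mul quick quick U mul quick U mul quick U ⇒ mul mul quick quick runs quick mul quick U mul quick U ⇒ mul mul quick quick runs quick mul quick mul S mul mul quick U ⇒ mul mul quick quick runs quick mul quick mul runs mul mul quick U ⇒ mul mul quick quick runs quick mul quick mul runs mul mul quick quick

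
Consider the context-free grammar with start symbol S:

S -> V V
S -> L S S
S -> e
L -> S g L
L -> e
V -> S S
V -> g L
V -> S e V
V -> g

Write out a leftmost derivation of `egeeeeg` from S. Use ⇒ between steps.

S ⇒ VV   [S -> V V]
VV ⇒ SSV   [V -> S S]
SSV ⇒ LSSSV   [S -> L S S]
LSSSV ⇒ SgLSSSV   [L -> S g L]
SgLSSSV ⇒ egLSSSV   [S -> e]
egLSSSV ⇒ egeSSSV   [L -> e]
egeSSSV ⇒ egeeSSV   [S -> e]
egeeSSV ⇒ egeeeSV   [S -> e]
egeeeSV ⇒ egeeeeV   [S -> e]
egeeeeV ⇒ egeeeeg   [V -> g]

S ⇒ VV ⇒ SSV ⇒ LSSSV ⇒ SgLSSSV ⇒ egLSSSV ⇒ egeSSSV ⇒ egeeSSV ⇒ egeeeSV ⇒ egeeeeV ⇒ egeeeeg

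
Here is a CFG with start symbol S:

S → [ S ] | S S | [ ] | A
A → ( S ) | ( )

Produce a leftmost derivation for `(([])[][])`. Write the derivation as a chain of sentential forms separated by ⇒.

S ⇒ A   [S → A]
A ⇒ (S)   [A → ( S )]
(S) ⇒ (SS)   [S → S S]
(SS) ⇒ (SSS)   [S → S S]
(SSS) ⇒ (ASS)   [S → A]
(ASS) ⇒ ((S)SS)   [A → ( S )]
((S)SS) ⇒ (([])SS)   [S → [ ]]
(([])SS) ⇒ (([])[]S)   [S → [ ]]
(([])[]S) ⇒ (([])[][])   [S → [ ]]

S ⇒ A ⇒ (S) ⇒ (SS) ⇒ (SSS) ⇒ (ASS) ⇒ ((S)SS) ⇒ (([])SS) ⇒ (([])[]S) ⇒ (([])[][])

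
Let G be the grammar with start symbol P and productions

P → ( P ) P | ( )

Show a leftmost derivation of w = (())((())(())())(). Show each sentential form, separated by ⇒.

P ⇒ (P)P ⇒ (())P ⇒ (())(P)P ⇒ (())((P)P)P ⇒ (())((())P)P ⇒ (())((())(P)P)P ⇒ (())((())(())P)P ⇒ (())((())(())())P ⇒ (())((())(())())()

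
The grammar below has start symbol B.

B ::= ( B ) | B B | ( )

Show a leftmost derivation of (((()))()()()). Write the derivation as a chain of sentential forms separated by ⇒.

B⇒(B)⇒(BB)⇒((B)B)⇒(((B))B)⇒(((()))B)⇒(((()))BB)⇒(((()))()B)⇒(((()))()BB)⇒(((()))()()B)⇒(((()))()()())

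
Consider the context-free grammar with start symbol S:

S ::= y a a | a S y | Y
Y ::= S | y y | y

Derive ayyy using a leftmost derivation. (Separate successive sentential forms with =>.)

S => aSy   [S ::= a S y]
aSy => aYy   [S ::= Y]
aYy => ayyy   [Y ::= y y]

S => aSy => aYy => ayyy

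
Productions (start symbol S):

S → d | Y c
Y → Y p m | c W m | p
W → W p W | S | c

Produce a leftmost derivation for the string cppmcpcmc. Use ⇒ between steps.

S⇒Yc⇒cWmc⇒cWpWmc⇒cSpWmc⇒cYcpWmc⇒cYpmcpWmc⇒cppmcpWmc⇒cppmcpcmc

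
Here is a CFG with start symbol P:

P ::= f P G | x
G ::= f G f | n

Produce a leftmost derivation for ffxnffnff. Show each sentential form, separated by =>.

P => fPG   [P ::= f P G]
fPG => ffPGG   [P ::= f P G]
ffPGG => ffxGG   [P ::= x]
ffxGG => ffxnG   [G ::= n]
ffxnG => ffxnfGf   [G ::= f G f]
ffxnfGf => ffxnffGff   [G ::= f G f]
ffxnffGff => ffxnffnff   [G ::= n]

P => fPG => ffPGG => ffxGG => ffxnG => ffxnfGf => ffxnffGff => ffxnffnff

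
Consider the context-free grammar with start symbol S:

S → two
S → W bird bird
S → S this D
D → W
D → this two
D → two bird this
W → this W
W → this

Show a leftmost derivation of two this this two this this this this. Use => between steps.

S => S this D   [S → S this D]
S this D => S this D this D   [S → S this D]
S this D this D => two this D this D   [S → two]
two this D this D => two this this two this D   [D → this two]
two this this two this D => two this this two this W   [D → W]
two this this two this W => two this this two this this W   [W → this W]
two this this two this this W => two this this two this this this W   [W → this W]
two this this two this this this W => two this this two this this this this   [W → this]

S => S this D => S this D this D => two this D this D => two this this two this D => two this this two this W => two this this two this this W => two this this two this this this W => two this this two this this this this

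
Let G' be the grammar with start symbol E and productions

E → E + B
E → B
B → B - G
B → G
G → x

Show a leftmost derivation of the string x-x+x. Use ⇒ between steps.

E⇒E+B⇒B+B⇒B-G+B⇒G-G+B⇒x-G+B⇒x-x+B⇒x-x+G⇒x-x+x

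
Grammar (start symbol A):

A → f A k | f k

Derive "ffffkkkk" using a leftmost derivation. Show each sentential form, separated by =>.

A=>fAk=>ffAkk=>fffAkkk=>ffffkkkk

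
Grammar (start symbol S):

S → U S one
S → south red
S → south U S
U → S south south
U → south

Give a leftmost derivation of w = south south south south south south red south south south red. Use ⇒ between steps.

S ⇒ south U S   [S → south U S]
south U S ⇒ south south S   [U → south]
south south S ⇒ south south south U S   [S → south U S]
south south south U S ⇒ south south south south S   [U → south]
south south south south S ⇒ south south south south south U S   [S → south U S]
south south south south south U S ⇒ south south south south south S south south S   [U → S south south]
south south south south south S south south S ⇒ south south south south south south red south south S   [S → south red]
south south south south south south red south south S ⇒ south south south south south south red south south south red   [S → south red]

S ⇒ south U S ⇒ south south S ⇒ south south south U S ⇒ south south south south S ⇒ south south south south south U S ⇒ south south south south south S south south S ⇒ south south south south south south red south south S ⇒ south south south south south south red south south south red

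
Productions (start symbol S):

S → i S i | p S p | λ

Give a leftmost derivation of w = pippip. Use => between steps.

S => pSp => piSip => pipSpip => pippip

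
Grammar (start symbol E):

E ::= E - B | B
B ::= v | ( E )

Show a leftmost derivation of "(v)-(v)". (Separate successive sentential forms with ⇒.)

E ⇒ E-B ⇒ B-B ⇒ (E)-B ⇒ (B)-B ⇒ (v)-B ⇒ (v)-(E) ⇒ (v)-(B) ⇒ (v)-(v)

E ⇒ E-B   [E ::= E - B]
E-B ⇒ B-B   [E ::= B]
B-B ⇒ (E)-B   [B ::= ( E )]
(E)-B ⇒ (B)-B   [E ::= B]
(B)-B ⇒ (v)-B   [B ::= v]
(v)-B ⇒ (v)-(E)   [B ::= ( E )]
(v)-(E) ⇒ (v)-(B)   [E ::= B]
(v)-(B) ⇒ (v)-(v)   [B ::= v]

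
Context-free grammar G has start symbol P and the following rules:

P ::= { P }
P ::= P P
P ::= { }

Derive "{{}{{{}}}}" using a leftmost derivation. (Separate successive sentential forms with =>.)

P => {P} => {PP} => {{}P} => {{}{P}} => {{}{{P}}} => {{}{{{}}}}

P => {P}   [P ::= { P }]
{P} => {PP}   [P ::= P P]
{PP} => {{}P}   [P ::= { }]
{{}P} => {{}{P}}   [P ::= { P }]
{{}{P}} => {{}{{P}}}   [P ::= { P }]
{{}{{P}}} => {{}{{{}}}}   [P ::= { }]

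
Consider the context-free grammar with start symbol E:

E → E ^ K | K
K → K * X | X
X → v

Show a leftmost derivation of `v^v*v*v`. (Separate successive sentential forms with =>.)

E => E^K   [E → E ^ K]
E^K => K^K   [E → K]
K^K => X^K   [K → X]
X^K => v^K   [X → v]
v^K => v^K*X   [K → K * X]
v^K*X => v^K*X*X   [K → K * X]
v^K*X*X => v^X*X*X   [K → X]
v^X*X*X => v^v*X*X   [X → v]
v^v*X*X => v^v*v*X   [X → v]
v^v*v*X => v^v*v*v   [X → v]

E => E^K => K^K => X^K => v^K => v^K*X => v^K*X*X => v^X*X*X => v^v*X*X => v^v*v*X => v^v*v*v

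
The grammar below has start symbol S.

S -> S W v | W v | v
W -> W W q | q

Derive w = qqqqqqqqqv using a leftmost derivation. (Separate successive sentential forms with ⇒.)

S ⇒ Wv ⇒ WWqv ⇒ WWqWqv ⇒ WWqWqWqv ⇒ WWqWqWqWqv ⇒ qWqWqWqWqv ⇒ qqqWqWqWqv ⇒ qqqqqWqWqv ⇒ qqqqqqqWqv ⇒ qqqqqqqqqv

S ⇒ Wv   [S -> W v]
Wv ⇒ WWqv   [W -> W W q]
WWqv ⇒ WWqWqv   [W -> W W q]
WWqWqv ⇒ WWqWqWqv   [W -> W W q]
WWqWqWqv ⇒ WWqWqWqWqv   [W -> W W q]
WWqWqWqWqv ⇒ qWqWqWqWqv   [W -> q]
qWqWqWqWqv ⇒ qqqWqWqWqv   [W -> q]
qqqWqWqWqv ⇒ qqqqqWqWqv   [W -> q]
qqqqqWqWqv ⇒ qqqqqqqWqv   [W -> q]
qqqqqqqWqv ⇒ qqqqqqqqqv   [W -> q]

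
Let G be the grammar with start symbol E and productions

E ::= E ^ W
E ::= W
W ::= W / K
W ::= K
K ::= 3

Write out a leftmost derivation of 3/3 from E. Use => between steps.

E => W => W/K => K/K => 3/K => 3/3

E => W   [E ::= W]
W => W/K   [W ::= W / K]
W/K => K/K   [W ::= K]
K/K => 3/K   [K ::= 3]
3/K => 3/3   [K ::= 3]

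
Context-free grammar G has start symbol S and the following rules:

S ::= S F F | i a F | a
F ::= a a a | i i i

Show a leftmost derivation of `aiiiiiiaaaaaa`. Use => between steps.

S => SFF => SFFFF => aFFFF => aiiiFFF => aiiiiiiFF => aiiiiiiaaaF => aiiiiiiaaaaaa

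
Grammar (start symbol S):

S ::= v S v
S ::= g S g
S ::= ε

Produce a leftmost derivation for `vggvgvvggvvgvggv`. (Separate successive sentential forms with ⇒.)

S⇒vSv⇒vgSgv⇒vggSggv⇒vggvSvggv⇒vggvgSgvggv⇒vggvgvSvgvggv⇒vggvgvvSvvgvggv⇒vggvgvvgSgvvgvggv⇒vggvgvvggvvgvggv

S ⇒ vSv   [S ::= v S v]
vSv ⇒ vgSgv   [S ::= g S g]
vgSgv ⇒ vggSggv   [S ::= g S g]
vggSggv ⇒ vggvSvggv   [S ::= v S v]
vggvSvggv ⇒ vggvgSgvggv   [S ::= g S g]
vggvgSgvggv ⇒ vggvgvSvgvggv   [S ::= v S v]
vggvgvSvgvggv ⇒ vggvgvvSvvgvggv   [S ::= v S v]
vggvgvvSvvgvggv ⇒ vggvgvvgSgvvgvggv   [S ::= g S g]
vggvgvvgSgvvgvggv ⇒ vggvgvvggvvgvggv   [S ::= ε]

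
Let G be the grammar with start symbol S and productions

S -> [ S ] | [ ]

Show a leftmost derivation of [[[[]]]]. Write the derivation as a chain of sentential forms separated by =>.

S => [S] => [[S]] => [[[S]]] => [[[[]]]]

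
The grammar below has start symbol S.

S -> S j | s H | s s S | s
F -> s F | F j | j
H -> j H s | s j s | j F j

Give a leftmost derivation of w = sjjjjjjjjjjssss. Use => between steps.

S => sH   [S -> s H]
sH => sjHs   [H -> j H s]
sjHs => sjjHss   [H -> j H s]
sjjHss => sjjjHsss   [H -> j H s]
sjjjHsss => sjjjjHssss   [H -> j H s]
sjjjjHssss => sjjjjjFjssss   [H -> j F j]
sjjjjjFjssss => sjjjjjFjjssss   [F -> F j]
sjjjjjFjjssss => sjjjjjFjjjssss   [F -> F j]
sjjjjjFjjjssss => sjjjjjFjjjjssss   [F -> F j]
sjjjjjFjjjjssss => sjjjjjjjjjjssss   [F -> j]

S => sH => sjHs => sjjHss => sjjjHsss => sjjjjHssss => sjjjjjFjssss => sjjjjjFjjssss => sjjjjjFjjjssss => sjjjjjFjjjjssss => sjjjjjjjjjjssss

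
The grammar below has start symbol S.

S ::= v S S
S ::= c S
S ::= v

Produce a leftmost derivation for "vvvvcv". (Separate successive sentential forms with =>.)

S => vSS => vvSSS => vvvSS => vvvvS => vvvvcS => vvvvcv

S => vSS   [S ::= v S S]
vSS => vvSSS   [S ::= v S S]
vvSSS => vvvSS   [S ::= v]
vvvSS => vvvvS   [S ::= v]
vvvvS => vvvvcS   [S ::= c S]
vvvvcS => vvvvcv   [S ::= v]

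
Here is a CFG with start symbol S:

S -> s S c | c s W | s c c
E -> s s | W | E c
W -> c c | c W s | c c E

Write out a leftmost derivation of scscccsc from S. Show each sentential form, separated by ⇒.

S⇒sSc⇒scsWc⇒scscWsc⇒scscccsc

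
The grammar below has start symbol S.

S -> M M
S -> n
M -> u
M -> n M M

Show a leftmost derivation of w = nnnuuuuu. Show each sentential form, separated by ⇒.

S ⇒ MM ⇒ nMMM ⇒ nnMMMM ⇒ nnnMMMMM ⇒ nnnuMMMM ⇒ nnnuuMMM ⇒ nnnuuuMM ⇒ nnnuuuuM ⇒ nnnuuuuu

S ⇒ MM   [S -> M M]
MM ⇒ nMMM   [M -> n M M]
nMMM ⇒ nnMMMM   [M -> n M M]
nnMMMM ⇒ nnnMMMMM   [M -> n M M]
nnnMMMMM ⇒ nnnuMMMM   [M -> u]
nnnuMMMM ⇒ nnnuuMMM   [M -> u]
nnnuuMMM ⇒ nnnuuuMM   [M -> u]
nnnuuuMM ⇒ nnnuuuuM   [M -> u]
nnnuuuuM ⇒ nnnuuuuu   [M -> u]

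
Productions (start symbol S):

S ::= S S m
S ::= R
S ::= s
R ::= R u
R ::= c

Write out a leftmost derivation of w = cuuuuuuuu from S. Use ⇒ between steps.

S⇒R⇒Ru⇒Ruu⇒Ruuu⇒Ruuuu⇒Ruuuuu⇒Ruuuuuu⇒Ruuuuuuu⇒Ruuuuuuuu⇒cuuuuuuuu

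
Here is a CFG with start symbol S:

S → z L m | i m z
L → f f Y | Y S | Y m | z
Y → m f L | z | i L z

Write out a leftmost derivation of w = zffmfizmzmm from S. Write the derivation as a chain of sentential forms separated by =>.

S => zLm   [S → z L m]
zLm => zffYm   [L → f f Y]
zffYm => zffmfLm   [Y → m f L]
zffmfLm => zffmfYmm   [L → Y m]
zffmfYmm => zffmfiLzmm   [Y → i L z]
zffmfiLzmm => zffmfiYmzmm   [L → Y m]
zffmfiYmzmm => zffmfizmzmm   [Y → z]

S => zLm => zffYm => zffmfLm => zffmfYmm => zffmfiLzmm => zffmfiYmzmm => zffmfizmzmm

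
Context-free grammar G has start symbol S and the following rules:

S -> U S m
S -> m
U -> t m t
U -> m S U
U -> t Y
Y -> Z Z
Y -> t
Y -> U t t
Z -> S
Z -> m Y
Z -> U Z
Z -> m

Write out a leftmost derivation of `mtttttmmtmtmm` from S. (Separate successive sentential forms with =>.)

S => USm   [S -> U S m]
USm => mSUSm   [U -> m S U]
mSUSm => mUSmUSm   [S -> U S m]
mUSmUSm => mtYSmUSm   [U -> t Y]
mtYSmUSm => mtUttSmUSm   [Y -> U t t]
mtUttSmUSm => mttYttSmUSm   [U -> t Y]
mttYttSmUSm => mtttttSmUSm   [Y -> t]
mtttttSmUSm => mtttttmmUSm   [S -> m]
mtttttmmUSm => mtttttmmtmtSm   [U -> t m t]
mtttttmmtmtSm => mtttttmmtmtmm   [S -> m]

S => USm => mSUSm => mUSmUSm => mtYSmUSm => mtUttSmUSm => mttYttSmUSm => mtttttSmUSm => mtttttmmUSm => mtttttmmtmtSm => mtttttmmtmtmm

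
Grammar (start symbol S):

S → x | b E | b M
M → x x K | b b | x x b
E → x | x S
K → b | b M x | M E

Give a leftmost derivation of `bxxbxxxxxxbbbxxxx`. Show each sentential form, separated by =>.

S => bM => bxxK => bxxbMx => bxxbxxKx => bxxbxxMEx => bxxbxxxxKEx => bxxbxxxxMEEx => bxxbxxxxxxKEEx => bxxbxxxxxxbMxEEx => bxxbxxxxxxbbbxEEx => bxxbxxxxxxbbbxxEx => bxxbxxxxxxbbbxxxx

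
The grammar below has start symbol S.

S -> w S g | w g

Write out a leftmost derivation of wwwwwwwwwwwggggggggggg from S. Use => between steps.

S=>wSg=>wwSgg=>wwwSggg=>wwwwSgggg=>wwwwwSggggg=>wwwwwwSgggggg=>wwwwwwwSggggggg=>wwwwwwwwSgggggggg=>wwwwwwwwwSggggggggg=>wwwwwwwwwwSgggggggggg=>wwwwwwwwwwwggggggggggg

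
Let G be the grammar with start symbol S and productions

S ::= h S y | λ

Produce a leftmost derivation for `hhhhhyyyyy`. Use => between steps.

S=>hSy=>hhSyy=>hhhSyyy=>hhhhSyyyy=>hhhhhSyyyyy=>hhhhhyyyyy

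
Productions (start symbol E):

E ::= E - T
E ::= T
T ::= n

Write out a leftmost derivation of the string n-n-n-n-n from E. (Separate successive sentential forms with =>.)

E => E-T   [E ::= E - T]
E-T => E-T-T   [E ::= E - T]
E-T-T => E-T-T-T   [E ::= E - T]
E-T-T-T => E-T-T-T-T   [E ::= E - T]
E-T-T-T-T => T-T-T-T-T   [E ::= T]
T-T-T-T-T => n-T-T-T-T   [T ::= n]
n-T-T-T-T => n-n-T-T-T   [T ::= n]
n-n-T-T-T => n-n-n-T-T   [T ::= n]
n-n-n-T-T => n-n-n-n-T   [T ::= n]
n-n-n-n-T => n-n-n-n-n   [T ::= n]

E=>E-T=>E-T-T=>E-T-T-T=>E-T-T-T-T=>T-T-T-T-T=>n-T-T-T-T=>n-n-T-T-T=>n-n-n-T-T=>n-n-n-n-T=>n-n-n-n-n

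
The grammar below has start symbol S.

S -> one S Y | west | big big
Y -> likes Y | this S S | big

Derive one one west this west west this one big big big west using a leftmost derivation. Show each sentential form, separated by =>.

S => one S Y   [S -> one S Y]
one S Y => one one S Y Y   [S -> one S Y]
one one S Y Y => one one west Y Y   [S -> west]
one one west Y Y => one one west this S S Y   [Y -> this S S]
one one west this S S Y => one one west this west S Y   [S -> west]
one one west this west S Y => one one west this west west Y   [S -> west]
one one west this west west Y => one one west this west west this S S   [Y -> this S S]
one one west this west west this S S => one one west this west west this one S Y S   [S -> one S Y]
one one west this west west this one S Y S => one one west this west west this one big big Y S   [S -> big big]
one one west this west west this one big big Y S => one one west this west west this one big big big S   [Y -> big]
one one west this west west this one big big big S => one one west this west west this one big big big west   [S -> west]

S => one S Y => one one S Y Y => one one west Y Y => one one west this S S Y => one one west this west S Y => one one west this west west Y => one one west this west west this S S => one one west this west west this one S Y S => one one west this west west this one big big Y S => one one west this west west this one big big big S => one one west this west west this one big big big west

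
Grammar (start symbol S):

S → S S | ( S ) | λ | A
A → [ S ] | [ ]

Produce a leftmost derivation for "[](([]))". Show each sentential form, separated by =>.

S => SS   [S → S S]
SS => AS   [S → A]
AS => []S   [A → [ ]]
[]S => [](S)   [S → ( S )]
[](S) => []((S))   [S → ( S )]
[]((S)) => []((A))   [S → A]
[]((A)) => [](([S]))   [A → [ S ]]
[](([S])) => [](([]))   [S → λ]

S => SS => AS => []S => [](S) => []((S)) => []((A)) => [](([S])) => [](([]))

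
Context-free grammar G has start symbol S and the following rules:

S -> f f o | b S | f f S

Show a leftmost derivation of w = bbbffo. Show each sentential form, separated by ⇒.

S ⇒ bS ⇒ bbS ⇒ bbbS ⇒ bbbffo

S ⇒ bS   [S -> b S]
bS ⇒ bbS   [S -> b S]
bbS ⇒ bbbS   [S -> b S]
bbbS ⇒ bbbffo   [S -> f f o]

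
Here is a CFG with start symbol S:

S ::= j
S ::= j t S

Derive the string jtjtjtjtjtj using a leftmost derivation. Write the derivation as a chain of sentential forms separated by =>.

S => jtS   [S ::= j t S]
jtS => jtjtS   [S ::= j t S]
jtjtS => jtjtjtS   [S ::= j t S]
jtjtjtS => jtjtjtjtS   [S ::= j t S]
jtjtjtjtS => jtjtjtjtjtS   [S ::= j t S]
jtjtjtjtjtS => jtjtjtjtjtj   [S ::= j]

S => jtS => jtjtS => jtjtjtS => jtjtjtjtS => jtjtjtjtjtS => jtjtjtjtjtj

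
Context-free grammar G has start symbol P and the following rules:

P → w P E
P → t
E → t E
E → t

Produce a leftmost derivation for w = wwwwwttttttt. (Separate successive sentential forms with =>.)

P => wPE => wwPEE => wwwPEEE => wwwwPEEEE => wwwwwPEEEEE => wwwwwtEEEEE => wwwwwttEEEEE => wwwwwtttEEEE => wwwwwttttEEE => wwwwwtttttEE => wwwwwttttttE => wwwwwttttttt

P => wPE   [P → w P E]
wPE => wwPEE   [P → w P E]
wwPEE => wwwPEEE   [P → w P E]
wwwPEEE => wwwwPEEEE   [P → w P E]
wwwwPEEEE => wwwwwPEEEEE   [P → w P E]
wwwwwPEEEEE => wwwwwtEEEEE   [P → t]
wwwwwtEEEEE => wwwwwttEEEEE   [E → t E]
wwwwwttEEEEE => wwwwwtttEEEE   [E → t]
wwwwwtttEEEE => wwwwwttttEEE   [E → t]
wwwwwttttEEE => wwwwwtttttEE   [E → t]
wwwwwtttttEE => wwwwwttttttE   [E → t]
wwwwwttttttE => wwwwwttttttt   [E → t]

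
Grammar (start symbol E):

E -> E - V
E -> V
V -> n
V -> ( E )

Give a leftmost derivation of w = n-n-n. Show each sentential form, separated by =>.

E => E-V => E-V-V => V-V-V => n-V-V => n-n-V => n-n-n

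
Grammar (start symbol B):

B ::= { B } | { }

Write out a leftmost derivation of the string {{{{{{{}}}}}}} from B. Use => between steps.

B => {B} => {{B}} => {{{B}}} => {{{{B}}}} => {{{{{B}}}}} => {{{{{{B}}}}}} => {{{{{{{}}}}}}}

B => {B}   [B ::= { B }]
{B} => {{B}}   [B ::= { B }]
{{B}} => {{{B}}}   [B ::= { B }]
{{{B}}} => {{{{B}}}}   [B ::= { B }]
{{{{B}}}} => {{{{{B}}}}}   [B ::= { B }]
{{{{{B}}}}} => {{{{{{B}}}}}}   [B ::= { B }]
{{{{{{B}}}}}} => {{{{{{{}}}}}}}   [B ::= { }]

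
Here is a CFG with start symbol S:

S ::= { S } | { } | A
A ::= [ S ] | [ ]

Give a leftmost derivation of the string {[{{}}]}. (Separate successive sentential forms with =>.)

S => {S}   [S ::= { S }]
{S} => {A}   [S ::= A]
{A} => {[S]}   [A ::= [ S ]]
{[S]} => {[{S}]}   [S ::= { S }]
{[{S}]} => {[{{}}]}   [S ::= { }]

S => {S} => {A} => {[S]} => {[{S}]} => {[{{}}]}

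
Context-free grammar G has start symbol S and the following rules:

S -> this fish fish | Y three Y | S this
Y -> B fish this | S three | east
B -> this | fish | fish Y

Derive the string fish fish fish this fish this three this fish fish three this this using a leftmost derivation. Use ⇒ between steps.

S ⇒ S this ⇒ S this this ⇒ Y three Y this this ⇒ B fish this three Y this this ⇒ fish Y fish this three Y this this ⇒ fish B fish this fish this three Y this this ⇒ fish fish fish this fish this three Y this this ⇒ fish fish fish this fish this three S three this this ⇒ fish fish fish this fish this three this fish fish three this this

S ⇒ S this   [S -> S this]
S this ⇒ S this this   [S -> S this]
S this this ⇒ Y three Y this this   [S -> Y three Y]
Y three Y this this ⇒ B fish this three Y this this   [Y -> B fish this]
B fish this three Y this this ⇒ fish Y fish this three Y this this   [B -> fish Y]
fish Y fish this three Y this this ⇒ fish B fish this fish this three Y this this   [Y -> B fish this]
fish B fish this fish this three Y this this ⇒ fish fish fish this fish this three Y this this   [B -> fish]
fish fish fish this fish this three Y this this ⇒ fish fish fish this fish this three S three this this   [Y -> S three]
fish fish fish this fish this three S three this this ⇒ fish fish fish this fish this three this fish fish three this this   [S -> this fish fish]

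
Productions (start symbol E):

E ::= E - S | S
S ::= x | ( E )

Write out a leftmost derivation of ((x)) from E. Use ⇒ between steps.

E⇒S⇒(E)⇒(S)⇒((E))⇒((S))⇒((x))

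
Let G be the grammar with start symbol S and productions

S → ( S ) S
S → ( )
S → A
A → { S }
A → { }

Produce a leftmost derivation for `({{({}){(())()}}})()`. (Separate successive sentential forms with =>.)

S => (S)S => (A)S => ({S})S => ({A})S => ({{S}})S => ({{(S)S}})S => ({{(A)S}})S => ({{({})S}})S => ({{({})A}})S => ({{({}){S}}})S => ({{({}){(S)S}}})S => ({{({}){(())S}}})S => ({{({}){(())()}}})S => ({{({}){(())()}}})()

S => (S)S   [S → ( S ) S]
(S)S => (A)S   [S → A]
(A)S => ({S})S   [A → { S }]
({S})S => ({A})S   [S → A]
({A})S => ({{S}})S   [A → { S }]
({{S}})S => ({{(S)S}})S   [S → ( S ) S]
({{(S)S}})S => ({{(A)S}})S   [S → A]
({{(A)S}})S => ({{({})S}})S   [A → { }]
({{({})S}})S => ({{({})A}})S   [S → A]
({{({})A}})S => ({{({}){S}}})S   [A → { S }]
({{({}){S}}})S => ({{({}){(S)S}}})S   [S → ( S ) S]
({{({}){(S)S}}})S => ({{({}){(())S}}})S   [S → ( )]
({{({}){(())S}}})S => ({{({}){(())()}}})S   [S → ( )]
({{({}){(())()}}})S => ({{({}){(())()}}})()   [S → ( )]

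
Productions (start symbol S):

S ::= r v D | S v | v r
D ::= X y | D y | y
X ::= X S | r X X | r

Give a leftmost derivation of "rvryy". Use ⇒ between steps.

S ⇒ rvD   [S ::= r v D]
rvD ⇒ rvDy   [D ::= D y]
rvDy ⇒ rvXyy   [D ::= X y]
rvXyy ⇒ rvryy   [X ::= r]

S⇒rvD⇒rvDy⇒rvXyy⇒rvryy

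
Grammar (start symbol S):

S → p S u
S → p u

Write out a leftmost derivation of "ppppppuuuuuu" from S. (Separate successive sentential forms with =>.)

S => pSu => ppSuu => pppSuuu => ppppSuuuu => pppppSuuuuu => ppppppuuuuuu

S => pSu   [S → p S u]
pSu => ppSuu   [S → p S u]
ppSuu => pppSuuu   [S → p S u]
pppSuuu => ppppSuuuu   [S → p S u]
ppppSuuuu => pppppSuuuuu   [S → p S u]
pppppSuuuuu => ppppppuuuuuu   [S → p u]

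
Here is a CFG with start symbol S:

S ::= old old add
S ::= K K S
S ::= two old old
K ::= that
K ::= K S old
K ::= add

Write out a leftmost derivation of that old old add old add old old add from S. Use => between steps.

S => K K S => K S old K S => that S old K S => that old old add old K S => that old old add old add S => that old old add old add old old add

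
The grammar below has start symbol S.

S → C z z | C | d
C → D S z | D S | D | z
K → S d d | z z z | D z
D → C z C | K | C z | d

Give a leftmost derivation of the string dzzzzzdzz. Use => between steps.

S => C   [S → C]
C => DSz   [C → D S z]
DSz => dSz   [D → d]
dSz => dCz   [S → C]
dCz => dDSzz   [C → D S z]
dDSzz => dCzCSzz   [D → C z C]
dCzCSzz => dDzCSzz   [C → D]
dDzCSzz => dKzCSzz   [D → K]
dKzCSzz => dDzzCSzz   [K → D z]
dDzzCSzz => dCzzzCSzz   [D → C z]
dCzzzCSzz => dzzzzCSzz   [C → z]
dzzzzCSzz => dzzzzzSzz   [C → z]
dzzzzzSzz => dzzzzzdzz   [S → d]

S => C => DSz => dSz => dCz => dDSzz => dCzCSzz => dDzCSzz => dKzCSzz => dDzzCSzz => dCzzzCSzz => dzzzzCSzz => dzzzzzSzz => dzzzzzdzz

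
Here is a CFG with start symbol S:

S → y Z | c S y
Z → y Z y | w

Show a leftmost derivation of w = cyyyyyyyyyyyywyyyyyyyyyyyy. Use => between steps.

S => cSy   [S → c S y]
cSy => cyZy   [S → y Z]
cyZy => cyyZyy   [Z → y Z y]
cyyZyy => cyyyZyyy   [Z → y Z y]
cyyyZyyy => cyyyyZyyyy   [Z → y Z y]
cyyyyZyyyy => cyyyyyZyyyyy   [Z → y Z y]
cyyyyyZyyyyy => cyyyyyyZyyyyyy   [Z → y Z y]
cyyyyyyZyyyyyy => cyyyyyyyZyyyyyyy   [Z → y Z y]
cyyyyyyyZyyyyyyy => cyyyyyyyyZyyyyyyyy   [Z → y Z y]
cyyyyyyyyZyyyyyyyy => cyyyyyyyyyZyyyyyyyyy   [Z → y Z y]
cyyyyyyyyyZyyyyyyyyy => cyyyyyyyyyyZyyyyyyyyyy   [Z → y Z y]
cyyyyyyyyyyZyyyyyyyyyy => cyyyyyyyyyyyZyyyyyyyyyyy   [Z → y Z y]
cyyyyyyyyyyyZyyyyyyyyyyy => cyyyyyyyyyyyyZyyyyyyyyyyyy   [Z → y Z y]
cyyyyyyyyyyyyZyyyyyyyyyyyy => cyyyyyyyyyyyywyyyyyyyyyyyy   [Z → w]

S => cSy => cyZy => cyyZyy => cyyyZyyy => cyyyyZyyyy => cyyyyyZyyyyy => cyyyyyyZyyyyyy => cyyyyyyyZyyyyyyy => cyyyyyyyyZyyyyyyyy => cyyyyyyyyyZyyyyyyyyy => cyyyyyyyyyyZyyyyyyyyyy => cyyyyyyyyyyyZyyyyyyyyyyy => cyyyyyyyyyyyyZyyyyyyyyyyyy => cyyyyyyyyyyyywyyyyyyyyyyyy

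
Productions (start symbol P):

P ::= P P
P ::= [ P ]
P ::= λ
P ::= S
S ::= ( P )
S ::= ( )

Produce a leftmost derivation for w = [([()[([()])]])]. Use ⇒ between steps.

P⇒[P]⇒[S]⇒[(P)]⇒[([P])]⇒[([PP])]⇒[([SP])]⇒[([()P])]⇒[([()[P]])]⇒[([()[S]])]⇒[([()[(P)]])]⇒[([()[([P])]])]⇒[([()[([S])]])]⇒[([()[([()])]])]

P ⇒ [P]   [P ::= [ P ]]
[P] ⇒ [S]   [P ::= S]
[S] ⇒ [(P)]   [S ::= ( P )]
[(P)] ⇒ [([P])]   [P ::= [ P ]]
[([P])] ⇒ [([PP])]   [P ::= P P]
[([PP])] ⇒ [([SP])]   [P ::= S]
[([SP])] ⇒ [([()P])]   [S ::= ( )]
[([()P])] ⇒ [([()[P]])]   [P ::= [ P ]]
[([()[P]])] ⇒ [([()[S]])]   [P ::= S]
[([()[S]])] ⇒ [([()[(P)]])]   [S ::= ( P )]
[([()[(P)]])] ⇒ [([()[([P])]])]   [P ::= [ P ]]
[([()[([P])]])] ⇒ [([()[([S])]])]   [P ::= S]
[([()[([S])]])] ⇒ [([()[([()])]])]   [S ::= ( )]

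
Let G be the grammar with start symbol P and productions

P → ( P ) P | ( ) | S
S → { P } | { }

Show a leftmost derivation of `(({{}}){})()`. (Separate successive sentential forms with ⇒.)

P ⇒ (P)P   [P → ( P ) P]
(P)P ⇒ ((P)P)P   [P → ( P ) P]
((P)P)P ⇒ ((S)P)P   [P → S]
((S)P)P ⇒ (({P})P)P   [S → { P }]
(({P})P)P ⇒ (({S})P)P   [P → S]
(({S})P)P ⇒ (({{}})P)P   [S → { }]
(({{}})P)P ⇒ (({{}})S)P   [P → S]
(({{}})S)P ⇒ (({{}}){})P   [S → { }]
(({{}}){})P ⇒ (({{}}){})()   [P → ( )]

P ⇒ (P)P ⇒ ((P)P)P ⇒ ((S)P)P ⇒ (({P})P)P ⇒ (({S})P)P ⇒ (({{}})P)P ⇒ (({{}})S)P ⇒ (({{}}){})P ⇒ (({{}}){})()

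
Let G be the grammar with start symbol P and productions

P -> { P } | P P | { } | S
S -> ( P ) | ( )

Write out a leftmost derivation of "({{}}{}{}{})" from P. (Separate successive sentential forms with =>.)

P => S   [P -> S]
S => (P)   [S -> ( P )]
(P) => (PP)   [P -> P P]
(PP) => (PPP)   [P -> P P]
(PPP) => (PPPP)   [P -> P P]
(PPPP) => ({P}PPP)   [P -> { P }]
({P}PPP) => ({{}}PPP)   [P -> { }]
({{}}PPP) => ({{}}{}PP)   [P -> { }]
({{}}{}PP) => ({{}}{}{}P)   [P -> { }]
({{}}{}{}P) => ({{}}{}{}{})   [P -> { }]

P => S => (P) => (PP) => (PPP) => (PPPP) => ({P}PPP) => ({{}}PPP) => ({{}}{}PP) => ({{}}{}{}P) => ({{}}{}{}{})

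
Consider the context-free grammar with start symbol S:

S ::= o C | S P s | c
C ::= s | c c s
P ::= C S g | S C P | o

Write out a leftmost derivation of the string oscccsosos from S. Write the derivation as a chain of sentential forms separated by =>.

S => SPs   [S ::= S P s]
SPs => SPsPs   [S ::= S P s]
SPsPs => oCPsPs   [S ::= o C]
oCPsPs => osPsPs   [C ::= s]
osPsPs => osSCPsPs   [P ::= S C P]
osSCPsPs => oscCPsPs   [S ::= c]
oscCPsPs => oscccsPsPs   [C ::= c c s]
oscccsPsPs => oscccsosPs   [P ::= o]
oscccsosPs => oscccsosos   [P ::= o]

S => SPs => SPsPs => oCPsPs => osPsPs => osSCPsPs => oscCPsPs => oscccsPsPs => oscccsosPs => oscccsosos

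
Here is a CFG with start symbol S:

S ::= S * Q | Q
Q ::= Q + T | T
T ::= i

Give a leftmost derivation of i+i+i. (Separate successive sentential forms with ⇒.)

S ⇒ Q ⇒ Q+T ⇒ Q+T+T ⇒ T+T+T ⇒ i+T+T ⇒ i+i+T ⇒ i+i+i

S ⇒ Q   [S ::= Q]
Q ⇒ Q+T   [Q ::= Q + T]
Q+T ⇒ Q+T+T   [Q ::= Q + T]
Q+T+T ⇒ T+T+T   [Q ::= T]
T+T+T ⇒ i+T+T   [T ::= i]
i+T+T ⇒ i+i+T   [T ::= i]
i+i+T ⇒ i+i+i   [T ::= i]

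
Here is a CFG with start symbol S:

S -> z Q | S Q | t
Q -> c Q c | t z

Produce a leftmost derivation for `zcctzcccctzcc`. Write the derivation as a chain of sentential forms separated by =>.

S => SQ   [S -> S Q]
SQ => zQQ   [S -> z Q]
zQQ => zcQcQ   [Q -> c Q c]
zcQcQ => zccQccQ   [Q -> c Q c]
zccQccQ => zcctzccQ   [Q -> t z]
zcctzccQ => zcctzcccQc   [Q -> c Q c]
zcctzcccQc => zcctzccccQcc   [Q -> c Q c]
zcctzccccQcc => zcctzcccctzcc   [Q -> t z]

S => SQ => zQQ => zcQcQ => zccQccQ => zcctzccQ => zcctzcccQc => zcctzccccQcc => zcctzcccctzcc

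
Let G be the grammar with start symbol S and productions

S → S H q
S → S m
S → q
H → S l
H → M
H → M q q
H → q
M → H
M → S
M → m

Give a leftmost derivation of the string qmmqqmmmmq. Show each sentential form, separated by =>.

S => SHq => SmHq => SmmHq => SmmmHq => SHqmmmHq => SmHqmmmHq => SmmHqmmmHq => qmmHqmmmHq => qmmqqmmmHq => qmmqqmmmMq => qmmqqmmmmq

S => SHq   [S → S H q]
SHq => SmHq   [S → S m]
SmHq => SmmHq   [S → S m]
SmmHq => SmmmHq   [S → S m]
SmmmHq => SHqmmmHq   [S → S H q]
SHqmmmHq => SmHqmmmHq   [S → S m]
SmHqmmmHq => SmmHqmmmHq   [S → S m]
SmmHqmmmHq => qmmHqmmmHq   [S → q]
qmmHqmmmHq => qmmqqmmmHq   [H → q]
qmmqqmmmHq => qmmqqmmmMq   [H → M]
qmmqqmmmMq => qmmqqmmmmq   [M → m]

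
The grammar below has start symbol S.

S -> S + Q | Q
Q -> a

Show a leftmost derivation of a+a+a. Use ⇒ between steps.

S ⇒ S+Q ⇒ S+Q+Q ⇒ Q+Q+Q ⇒ a+Q+Q ⇒ a+a+Q ⇒ a+a+a

S ⇒ S+Q   [S -> S + Q]
S+Q ⇒ S+Q+Q   [S -> S + Q]
S+Q+Q ⇒ Q+Q+Q   [S -> Q]
Q+Q+Q ⇒ a+Q+Q   [Q -> a]
a+Q+Q ⇒ a+a+Q   [Q -> a]
a+a+Q ⇒ a+a+a   [Q -> a]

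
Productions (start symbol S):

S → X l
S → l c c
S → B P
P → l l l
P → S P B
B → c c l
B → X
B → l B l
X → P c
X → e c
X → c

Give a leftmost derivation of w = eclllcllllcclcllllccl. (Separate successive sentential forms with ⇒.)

S ⇒ BP   [S → B P]
BP ⇒ XP   [B → X]
XP ⇒ ecP   [X → e c]
ecP ⇒ ecSPB   [P → S P B]
ecSPB ⇒ ecXlPB   [S → X l]
ecXlPB ⇒ ecPclPB   [X → P c]
ecPclPB ⇒ ecSPBclPB   [P → S P B]
ecSPBclPB ⇒ ecXlPBclPB   [S → X l]
ecXlPBclPB ⇒ ecPclPBclPB   [X → P c]
ecPclPBclPB ⇒ eclllclPBclPB   [P → l l l]
eclllclPBclPB ⇒ eclllcllllBclPB   [P → l l l]
eclllcllllBclPB ⇒ eclllcllllcclclPB   [B → c c l]
eclllcllllcclclPB ⇒ eclllcllllcclcllllB   [P → l l l]
eclllcllllcclcllllB ⇒ eclllcllllcclcllllccl   [B → c c l]

S⇒BP⇒XP⇒ecP⇒ecSPB⇒ecXlPB⇒ecPclPB⇒ecSPBclPB⇒ecXlPBclPB⇒ecPclPBclPB⇒eclllclPBclPB⇒eclllcllllBclPB⇒eclllcllllcclclPB⇒eclllcllllcclcllllB⇒eclllcllllcclcllllccl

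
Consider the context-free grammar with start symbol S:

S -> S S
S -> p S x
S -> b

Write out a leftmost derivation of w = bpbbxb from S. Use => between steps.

S => SS => bS => bSS => bpSxS => bpSSxS => bpbSxS => bpbbxS => bpbbxb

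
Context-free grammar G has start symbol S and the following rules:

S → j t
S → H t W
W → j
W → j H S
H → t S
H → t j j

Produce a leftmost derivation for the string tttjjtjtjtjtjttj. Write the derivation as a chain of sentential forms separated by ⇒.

S⇒HtW⇒tStW⇒tHtWtW⇒ttStWtW⇒ttHtWtWtW⇒tttjjtWtWtW⇒tttjjtjtWtW⇒tttjjtjtjHStW⇒tttjjtjtjtSStW⇒tttjjtjtjtjtStW⇒tttjjtjtjtjtjttW⇒tttjjtjtjtjtjttj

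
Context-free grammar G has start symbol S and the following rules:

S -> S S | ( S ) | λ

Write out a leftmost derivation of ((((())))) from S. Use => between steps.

S => SS   [S -> S S]
SS => (S)S   [S -> ( S )]
(S)S => ((S))S   [S -> ( S )]
((S))S => ((SS))S   [S -> S S]
((SS))S => (((S)S))S   [S -> ( S )]
(((S)S))S => (((SS)S))S   [S -> S S]
(((SS)S))S => ((((S)S)S))S   [S -> ( S )]
((((S)S)S))S => (((((S))S)S))S   [S -> ( S )]
(((((S))S)S))S => ((((())S)S))S   [S -> λ]
((((())S)S))S => ((((()))S))S   [S -> λ]
((((()))S))S => ((((()))))S   [S -> λ]
((((()))))S => ((((()))))   [S -> λ]

S=>SS=>(S)S=>((S))S=>((SS))S=>(((S)S))S=>(((SS)S))S=>((((S)S)S))S=>(((((S))S)S))S=>((((())S)S))S=>((((()))S))S=>((((()))))S=>((((()))))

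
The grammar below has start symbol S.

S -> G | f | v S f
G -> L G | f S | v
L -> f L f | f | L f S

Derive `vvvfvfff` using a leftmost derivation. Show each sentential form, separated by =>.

S => vSf => vvSff => vvvSfff => vvvGfff => vvvfSfff => vvvfGfff => vvvfvfff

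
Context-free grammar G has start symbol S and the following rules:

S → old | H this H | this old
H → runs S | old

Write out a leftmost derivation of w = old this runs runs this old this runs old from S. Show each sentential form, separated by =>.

S => H this H   [S → H this H]
H this H => old this H   [H → old]
old this H => old this runs S   [H → runs S]
old this runs S => old this runs H this H   [S → H this H]
old this runs H this H => old this runs runs S this H   [H → runs S]
old this runs runs S this H => old this runs runs this old this H   [S → this old]
old this runs runs this old this H => old this runs runs this old this runs S   [H → runs S]
old this runs runs this old this runs S => old this runs runs this old this runs old   [S → old]

S => H this H => old this H => old this runs S => old this runs H this H => old this runs runs S this H => old this runs runs this old this H => old this runs runs this old this runs S => old this runs runs this old this runs old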